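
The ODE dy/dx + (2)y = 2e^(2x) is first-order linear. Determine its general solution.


P(x) = 2 ⇒ μ = e^(2x).
(μ y)' = 2e^(4x) ⇒ μ y = (2/4)e^(4x) + C.
Divide by μ: y = (1/2)e^(2x) + Ce^(-2x).


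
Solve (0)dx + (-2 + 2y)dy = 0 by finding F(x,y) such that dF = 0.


Check exactness: ∂M/∂y = 0 and ∂N/∂x = 0; equal, so the equation is exact.
Integrate M with respect to x (treating y as constant): ∫M dx = 0 + h(y).
Differentiate w.r.t. y and set equal to N: the x-dependent terms already match, leaving h'(y) = -2 + 2y. Integrate: h(y) = -2y + y^2.
So F(x,y) = -2y + y^2.
General solution: -2y + y^2 = C.


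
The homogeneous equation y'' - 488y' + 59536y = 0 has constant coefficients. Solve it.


Characteristic equation: r² - 488r + 59536 = 0, i.e. (r - 244)² = 0.
Repeated root r = 244; include an x factor for the second linearly independent solution.
General solution: y = (C₁ + C₂x)e^(244x).


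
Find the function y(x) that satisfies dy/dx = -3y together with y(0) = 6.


General solution of y' = -3y is y = Ce^(-3x).
Apply y(0) = 6: C = 6.
Particular solution: y = 6e^(-3x).


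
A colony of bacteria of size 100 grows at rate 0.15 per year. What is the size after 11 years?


The ODE dP/dt = 0.15P has solution P(t) = P(0)e^(0.15t).
Substitute P(0) = 100 and t = 11: P(11) = 100 e^(1.65) ≈ 521.


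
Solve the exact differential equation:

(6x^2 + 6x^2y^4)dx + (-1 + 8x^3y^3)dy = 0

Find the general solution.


Check exactness: ∂M/∂y = 24x^2y^3 and ∂N/∂x = 24x^2y^3; equal, so the equation is exact.
Integrate M with respect to x (treating y as constant): ∫M dx = 2x^3 + 2x^3y^4 + h(y).
Differentiate w.r.t. y and set equal to N: the x-dependent terms already match, leaving h'(y) = -1. Integrate: h(y) = -y.
So F(x,y) = 2x^3 - y + 2x^3y^4.
General solution: 2x^3 - y + 2x^3y^4 = C.


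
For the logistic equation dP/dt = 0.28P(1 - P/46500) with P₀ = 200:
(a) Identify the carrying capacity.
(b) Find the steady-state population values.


Logistic ODE dP/dt = 0.28P(1 - P/46500) has equilibria where dP/dt = 0, i.e. P = 0 or P = 46500.
The coefficient (1 - P/K) = 0 when P = K, identifying K = 46500 as the carrying capacity.
(a) K = 46500; (b) equilibria P = 0 and P = 46500.


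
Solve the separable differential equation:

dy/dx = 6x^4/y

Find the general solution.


Separate variables: y dy = 6x^4 dx.
Integrate both sides: y²/2 = (6/5)x^5 + C₀.
Multiply by 2: y² = (12/5)x^5 + C.


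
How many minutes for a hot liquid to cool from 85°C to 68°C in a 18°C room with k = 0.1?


From T(t) = T_a + (T₀ - T_a)e^(-kt), set T(t) = 68:
(68 - 18) / (85 - 18) = e^(-0.1t), so t = -ln(0.746)/0.1 ≈ 2.9 minutes.


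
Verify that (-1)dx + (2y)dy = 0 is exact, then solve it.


Check exactness: ∂M/∂y = 0 and ∂N/∂x = 0; equal, so the equation is exact.
Integrate M with respect to x (treating y as constant): ∫M dx = -x + h(y).
Differentiate w.r.t. y and set equal to N: the x-dependent terms already match, leaving h'(y) = 2y. Integrate: h(y) = y^2.
So F(x,y) = y^2 - x.
General solution: y^2 - x = C.


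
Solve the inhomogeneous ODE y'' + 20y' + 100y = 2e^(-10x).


Characteristic polynomial (r + 10)² = 0; repeated root r = -10.
y_h = (C₁ + C₂x)e^(-10x). Forcing matches the repeated root (resonance), so try y_p = Ax² e^(-10x).
Substitute and solve for A: 2A = 2, so A = 1.
General solution: y = (C₁ + C₂x + x²)e^(-10x).


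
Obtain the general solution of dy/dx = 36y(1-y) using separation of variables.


Separate: dy/[y(1-y)] = 36 dx.
Partial fractions: 1/[y(1-y)] = 1/y + 1/(1-y).
Integrate: ln|y/(1-y)| = 36x + C₀.
Solve for y: y = 1/(1 + Ce^(-36x)).


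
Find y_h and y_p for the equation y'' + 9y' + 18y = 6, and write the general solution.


Characteristic roots of r² + 9r + 18 = 0 are -6, -3.
y_h = C₁e^(-6x) + C₂e^(-3x).
Constant forcing; try y_p = A. Then 18A = 6 ⇒ A = 1/3.
General solution: y = C₁e^(-6x) + C₂e^(-3x) + 1/3.


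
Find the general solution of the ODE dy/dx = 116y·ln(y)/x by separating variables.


Separate: dy/[y ln(y)] = 116 dx/x.
Substitute u = ln(y): du/u = 116 dx/x.
Integrate: ln|ln(y)| = 116ln|x| + C₀, hence ln(y) = C·x^116.


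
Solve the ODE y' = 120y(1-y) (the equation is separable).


Separate: dy/[y(1-y)] = 120 dx.
Partial fractions: 1/[y(1-y)] = 1/y + 1/(1-y).
Integrate: ln|y/(1-y)| = 120x + C₀.
Solve for y: y = 1/(1 + Ce^(-120x)).


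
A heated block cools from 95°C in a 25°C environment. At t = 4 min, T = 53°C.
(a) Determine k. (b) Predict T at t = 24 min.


Newton's law: T(t) = T_a + (T₀ - T_a)e^(-kt).
(a) Use T(4) = 53: (53 - 25)/(95 - 25) = e^(-k·4), so k = -ln(0.400)/4 ≈ 0.2291.
(b) Apply k to t = 24: T(24) = 25 + (70)e^(-5.498) ≈ 25.3°C.


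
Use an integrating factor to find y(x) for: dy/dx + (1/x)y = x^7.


P(x) = 1/x ⇒ μ = x^1.
(x^1 y)' = x^8 ⇒ x^1 y = x^9/(9) + C.
Solve for y: y = (1/9)x^8 + C/x^1.


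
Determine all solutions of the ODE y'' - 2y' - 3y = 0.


Characteristic equation: r² - 2r - 3 = 0.
Factor: (r + 1)(r - 3) = 0 ⇒ r = -1, 3 (distinct real).
General solution: y = C₁e^(-x) + C₂e^(3x).


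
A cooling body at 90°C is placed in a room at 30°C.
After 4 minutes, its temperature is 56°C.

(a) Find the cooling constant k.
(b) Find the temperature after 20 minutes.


Newton's law: T(t) = T_a + (T₀ - T_a)e^(-kt).
(a) Use T(4) = 56: (56 - 30)/(90 - 30) = e^(-k·4), so k = -ln(0.433)/4 ≈ 0.2091.
(b) Apply k to t = 20: T(20) = 30 + (60)e^(-4.181) ≈ 30.9°C.


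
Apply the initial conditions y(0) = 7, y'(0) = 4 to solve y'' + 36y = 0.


Characteristic roots of r² + 36 = 0 are ±6i, so y = C₁cos(6x) + C₂sin(6x).
Apply y(0) = 7: C₁ = 7. Differentiate and apply y'(0) = 4: 6·C₂ = 4, so C₂ = 2/3.
Particular solution: y = 7cos(6x) + (2/3)sin(6x).


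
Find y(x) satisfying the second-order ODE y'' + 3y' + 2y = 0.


Characteristic equation: r² + 3r + 2 = 0.
Factor: (r + 1)(r + 2) = 0 ⇒ r = -1, -2 (distinct real).
General solution: y = C₁e^(-x) + C₂e^(-2x).


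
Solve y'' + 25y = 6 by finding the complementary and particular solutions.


Homogeneous part: r² + 25 = 0 ⇒ r = ±5i, so y_h = C₁cos(5x) + C₂sin(5x).
Try constant y_p = A; plug in: 25A = 6 ⇒ A = 6/25.
General solution: y = C₁cos(5x) + C₂sin(5x) + 6/25.


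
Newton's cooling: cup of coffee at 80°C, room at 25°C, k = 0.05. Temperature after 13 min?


Newton's law: dT/dt = -k(T - T_a) has solution T(t) = T_a + (T₀ - T_a)e^(-kt).
Plug in T_a = 25, T₀ = 80, k = 0.05, t = 13: T(13) = 25 + (55)e^(-0.65) ≈ 53.7°C.


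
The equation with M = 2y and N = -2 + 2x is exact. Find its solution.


Check exactness: ∂M/∂y = 2 and ∂N/∂x = 2; equal, so the equation is exact.
Integrate M with respect to x (treating y as constant): ∫M dx = 2xy + h(y).
Differentiate w.r.t. y and set equal to N: the x-dependent terms already match, leaving h'(y) = -2. Integrate: h(y) = -2y.
So F(x,y) = -2y + 2xy.
General solution: -2y + 2xy = C.


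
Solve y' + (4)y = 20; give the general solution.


P(x) = 4, Q(x) = 20; integrating factor μ = e^(4x).
(μ y)' = 20e^(4x) ⇒ μ y = 5e^(4x) + C.
Divide by μ: y = 5 + Ce^(-4x).


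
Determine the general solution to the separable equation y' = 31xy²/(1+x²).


Separate: dy/y² = 31x/(1+x²) dx.
Integrate LHS: ∫ dy/y² = -1/y.
Integrate RHS via u = 1+x²: (31/2)ln(1+x²) + C.
Result: -1/y = (31/2)ln(1+x²) + C.


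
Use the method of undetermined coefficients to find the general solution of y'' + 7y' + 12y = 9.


Characteristic roots of r² + 7r + 12 = 0 are -3, -4.
y_h = C₁e^(-3x) + C₂e^(-4x).
Constant forcing; try y_p = A. Then 12A = 9 ⇒ A = 3/4.
General solution: y = C₁e^(-3x) + C₂e^(-4x) + 3/4.


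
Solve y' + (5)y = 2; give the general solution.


P(x) = 5, Q(x) = 2; integrating factor μ = e^(5x).
(μ y)' = 2e^(5x) ⇒ μ y = (2/5)e^(5x) + C.
Divide by μ: y = 2/5 + Ce^(-5x).


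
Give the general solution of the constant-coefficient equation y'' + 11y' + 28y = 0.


Characteristic equation: r² + 11r + 28 = 0.
Factor: (r + 4)(r + 7) = 0 ⇒ r = -4, -7 (distinct real).
General solution: y = C₁e^(-4x) + C₂e^(-7x).


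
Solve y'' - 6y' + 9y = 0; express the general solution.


Characteristic equation: r² - 6r + 9 = 0, i.e. (r - 3)² = 0.
Repeated root r = 3; include an x factor for the second linearly independent solution.
General solution: y = (C₁ + C₂x)e^(3x).


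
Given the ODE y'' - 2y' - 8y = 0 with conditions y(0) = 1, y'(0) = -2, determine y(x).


Characteristic roots of r² - 2r - 8 = 0 are -2, 4.
General solution y = c₁ e^(-2x) + c₂ e^(4x).
Apply y(0) = 1: c₁ + c₂ = 1. Apply y'(0) = -2: -2 c₁ + 4 c₂ = -2.
Solve: c₁ = 1, c₂ = 0.
Particular solution: y = e^(-2x) + 0e^(4x).


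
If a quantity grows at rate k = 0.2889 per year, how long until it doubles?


Exponential growth: P(t) = P₀ e^(0.2889t). Set P(t)/P₀ = 2: e^(0.2889t) = 2.
Solve: t = ln(2)/0.2889 ≈ 2.40 years.


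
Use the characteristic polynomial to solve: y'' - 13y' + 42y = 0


Characteristic equation: r² - 13r + 42 = 0.
Factor: (r - 7)(r - 6) = 0 ⇒ r = 7, 6 (distinct real).
General solution: y = C₁e^(7x) + C₂e^(6x).


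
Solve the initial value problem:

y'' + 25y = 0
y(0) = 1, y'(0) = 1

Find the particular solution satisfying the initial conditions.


Characteristic roots of r² + 25 = 0 are ±5i, so y = C₁cos(5x) + C₂sin(5x).
Apply y(0) = 1: C₁ = 1. Differentiate and apply y'(0) = 1: 5·C₂ = 1, so C₂ = 1/5.
Particular solution: y = cos(5x) + (1/5)sin(5x).


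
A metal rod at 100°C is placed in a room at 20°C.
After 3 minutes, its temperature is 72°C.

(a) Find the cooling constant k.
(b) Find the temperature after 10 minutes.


Newton's law: T(t) = T_a + (T₀ - T_a)e^(-kt).
(a) Use T(3) = 72: (72 - 20)/(100 - 20) = e^(-k·3), so k = -ln(0.650)/3 ≈ 0.1436.
(b) Apply k to t = 10: T(10) = 20 + (80)e^(-1.436) ≈ 39.0°C.


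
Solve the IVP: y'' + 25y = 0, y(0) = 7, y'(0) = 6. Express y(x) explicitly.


Characteristic roots of r² + 25 = 0 are ±5i, so y = C₁cos(5x) + C₂sin(5x).
Apply y(0) = 7: C₁ = 7. Differentiate and apply y'(0) = 6: 5·C₂ = 6, so C₂ = 6/5.
Particular solution: y = 7cos(5x) + (6/5)sin(5x).


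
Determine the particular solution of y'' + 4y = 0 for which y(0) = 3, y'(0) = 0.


Characteristic roots of r² + 4 = 0 are ±2i, so y = C₁cos(2x) + C₂sin(2x).
Apply y(0) = 3: C₁ = 3. Differentiate and apply y'(0) = 0: 2·C₂ = 0, so C₂ = 0.
Particular solution: y = 3cos(2x).


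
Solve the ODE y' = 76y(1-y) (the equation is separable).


Separate: dy/[y(1-y)] = 76 dx.
Partial fractions: 1/[y(1-y)] = 1/y + 1/(1-y).
Integrate: ln|y/(1-y)| = 76x + C₀.
Solve for y: y = 1/(1 + Ce^(-76x)).


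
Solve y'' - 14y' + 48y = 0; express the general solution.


Characteristic equation: r² - 14r + 48 = 0.
Factor: (r - 8)(r - 6) = 0 ⇒ r = 8, 6 (distinct real).
General solution: y = C₁e^(8x) + C₂e^(6x).


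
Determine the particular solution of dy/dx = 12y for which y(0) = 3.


General solution of y' = 12y is y = Ce^(12x).
Apply y(0) = 3: C = 3.
Particular solution: y = 3e^(12x).


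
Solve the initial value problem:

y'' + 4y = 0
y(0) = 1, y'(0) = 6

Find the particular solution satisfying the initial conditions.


Characteristic roots of r² + 4 = 0 are ±2i, so y = C₁cos(2x) + C₂sin(2x).
Apply y(0) = 1: C₁ = 1. Differentiate and apply y'(0) = 6: 2·C₂ = 6, so C₂ = 3.
Particular solution: y = cos(2x) + 3sin(2x).


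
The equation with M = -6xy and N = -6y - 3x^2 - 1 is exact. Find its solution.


Check exactness: ∂M/∂y = -6x and ∂N/∂x = -6x; equal, so the equation is exact.
Integrate M with respect to x (treating y as constant): ∫M dx = -3x^2y + h(y).
Differentiate w.r.t. y and set equal to N: the x-dependent terms already match, leaving h'(y) = -6y - 1. Integrate: h(y) = -3y^2 - y.
So F(x,y) = -3y^2 - 3x^2y - y.
General solution: -3y^2 - 3x^2y - y = C.


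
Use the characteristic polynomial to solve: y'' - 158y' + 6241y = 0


Characteristic equation: r² - 158r + 6241 = 0, i.e. (r - 79)² = 0.
Repeated root r = 79; include an x factor for the second linearly independent solution.
General solution: y = (C₁ + C₂x)e^(79x).


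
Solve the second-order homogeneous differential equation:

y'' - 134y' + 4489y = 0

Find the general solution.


Characteristic equation: r² - 134r + 4489 = 0, i.e. (r - 67)² = 0.
Repeated root r = 67; include an x factor for the second linearly independent solution.
General solution: y = (C₁ + C₂x)e^(67x).


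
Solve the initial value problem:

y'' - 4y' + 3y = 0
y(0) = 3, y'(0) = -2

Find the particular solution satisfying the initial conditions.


Characteristic roots of r² - 4r + 3 = 0 are 1, 3.
General solution y = c₁ e^(x) + c₂ e^(3x).
Apply y(0) = 3: c₁ + c₂ = 3. Apply y'(0) = -2: 1 c₁ + 3 c₂ = -2.
Solve: c₁ = 11/2, c₂ = -5/2.
Particular solution: y = (11/2)e^(x) - (5/2)e^(3x).


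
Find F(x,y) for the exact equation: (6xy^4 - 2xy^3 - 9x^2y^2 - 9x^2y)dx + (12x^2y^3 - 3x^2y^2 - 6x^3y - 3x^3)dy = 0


Check exactness: ∂M/∂y = 24xy^3 - 6xy^2 - 18x^2y - 9x^2 and ∂N/∂x = 24xy^3 - 6xy^2 - 18x^2y - 9x^2; equal, so the equation is exact.
Integrate M with respect to x (treating y as constant): ∫M dx = 3x^2y^4 - x^2y^3 - 3x^3y^2 - 3x^3y + h(y).
Differentiate w.r.t. y and set equal to N: all terms match, so h'(y) = 0 and h is a constant absorbed into C.
General solution: 3x^2y^4 - x^2y^3 - 3x^3y^2 - 3x^3y = C.


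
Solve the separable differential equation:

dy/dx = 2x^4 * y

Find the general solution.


Separate variables: dy/y = 2x^4 dx.
Integrate: ln|y| = (2/5)x^5 + C₀.
Exponentiate: y = Ce^((2/5)x^5).


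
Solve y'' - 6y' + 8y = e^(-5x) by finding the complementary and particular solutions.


Characteristic roots of r² - 6r + 8 = 0 are 4, 2.
y_h = C₁e^(4x) + C₂e^(2x).
Forcing exponent -5 is not a characteristic root; try y_p = Ae^(-5x).
Substitute: A·(25 + (-6)·-5 + (8)) = A·63 = 1, so A = 1/63.
General solution: y = C₁e^(4x) + C₂e^(2x) + (1/63)e^(-5x).


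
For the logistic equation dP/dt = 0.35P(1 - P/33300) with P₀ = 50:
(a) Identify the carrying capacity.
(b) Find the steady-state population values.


Logistic ODE dP/dt = 0.35P(1 - P/33300) has equilibria where dP/dt = 0, i.e. P = 0 or P = 33300.
The coefficient (1 - P/K) = 0 when P = K, identifying K = 33300 as the carrying capacity.
(a) K = 33300; (b) equilibria P = 0 and P = 33300.


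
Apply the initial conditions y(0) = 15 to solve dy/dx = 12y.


General solution of y' = 12y is y = Ce^(12x).
Apply y(0) = 15: C = 15.
Particular solution: y = 15e^(12x).


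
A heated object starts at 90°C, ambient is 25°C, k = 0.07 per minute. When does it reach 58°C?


From T(t) = T_a + (T₀ - T_a)e^(-kt), set T(t) = 58:
(58 - 25) / (90 - 25) = e^(-0.07t), so t = -ln(0.508)/0.07 ≈ 9.7 minutes.


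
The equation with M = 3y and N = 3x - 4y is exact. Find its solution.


Check exactness: ∂M/∂y = 3 and ∂N/∂x = 3; equal, so the equation is exact.
Integrate M with respect to x (treating y as constant): ∫M dx = 3xy + h(y).
Differentiate w.r.t. y and set equal to N: the x-dependent terms already match, leaving h'(y) = -4y. Integrate: h(y) = -2y^2.
So F(x,y) = 3xy - 2y^2.
General solution: 3xy - 2y^2 = C.


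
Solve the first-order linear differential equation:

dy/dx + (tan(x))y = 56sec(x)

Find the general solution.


P(x) = tan(x) ⇒ μ = e^(∫tan(x)dx) = sec(x).
(sec(x) y)' = 56sec²(x) ⇒ sec(x) y = 56tan(x) + C.
Multiply by cos(x): y = 56sin(x) + C·cos(x).


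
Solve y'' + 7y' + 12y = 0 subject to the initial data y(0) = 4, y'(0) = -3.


Characteristic roots of r² + 7r + 12 = 0 are -3, -4.
General solution y = c₁ e^(-3x) + c₂ e^(-4x).
Apply y(0) = 4: c₁ + c₂ = 4. Apply y'(0) = -3: -3 c₁ - 4 c₂ = -3.
Solve: c₁ = 13, c₂ = -9.
Particular solution: y = 13e^(-3x) - 9e^(-4x).


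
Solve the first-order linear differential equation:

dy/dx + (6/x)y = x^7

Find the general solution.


P(x) = 6/x ⇒ μ = x^6.
(x^6 y)' = x^6·x^7 = x^13.
Integrate: x^6 y = x^14/(14) + C.
Solve for y: y = (1/14)x^8 + C/x^6.


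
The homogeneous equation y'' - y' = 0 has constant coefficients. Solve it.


Characteristic equation: r² - r = 0.
Factor: (r - 1)(r - 0) = 0 ⇒ r = 1, 0 (distinct real).
General solution: y = C₁e^(x) + C₂.


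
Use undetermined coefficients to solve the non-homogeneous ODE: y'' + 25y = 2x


Homogeneous: r² + 25 = 0 ⇒ r = ±5i, y_h = C₁cos(5x) + C₂sin(5x).
Polynomial forcing; try y_p = Ax + B. Then y_p'' + 25 y_p = 25(Ax + B) = 2x, so B = 0 and A = 2/25.
General solution: y = C₁cos(5x) + C₂sin(5x) + (2/25)x.


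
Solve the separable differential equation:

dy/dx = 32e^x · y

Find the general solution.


Separate variables: dy/y = 32e^x dx.
Integrate: ln|y| = 32e^x + C₀.
Exponentiate: y = Ce^(32e^x).


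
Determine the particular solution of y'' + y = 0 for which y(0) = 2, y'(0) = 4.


Characteristic roots of r² + 1 = 0 are ±1i, so y = C₁cos(x) + C₂sin(x).
Apply y(0) = 2: C₁ = 2. Differentiate and apply y'(0) = 4: 1·C₂ = 4, so C₂ = 4.
Particular solution: y = 2cos(x) + 4sin(x).


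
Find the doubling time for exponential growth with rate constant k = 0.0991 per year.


Exponential growth: P(t) = P₀ e^(0.0991t). Set P(t)/P₀ = 2: e^(0.0991t) = 2.
Solve: t = ln(2)/0.0991 ≈ 6.99 years.


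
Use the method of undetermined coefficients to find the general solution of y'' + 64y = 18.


Homogeneous part: r² + 64 = 0 ⇒ r = ±8i, so y_h = C₁cos(8x) + C₂sin(8x).
Try constant y_p = A; plug in: 64A = 18 ⇒ A = 9/32.
General solution: y = C₁cos(8x) + C₂sin(8x) + 9/32.


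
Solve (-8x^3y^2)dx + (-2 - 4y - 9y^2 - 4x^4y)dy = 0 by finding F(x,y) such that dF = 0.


Check exactness: ∂M/∂y = -16x^3y and ∂N/∂x = -16x^3y; equal, so the equation is exact.
Integrate M with respect to x (treating y as constant): ∫M dx = -2x^4y^2 + h(y).
Differentiate w.r.t. y and set equal to N: the x-dependent terms already match, leaving h'(y) = -2 - 4y - 9y^2. Integrate: h(y) = -2y - 2y^2 - 3y^3.
So F(x,y) = -2y - 2y^2 - 3y^3 - 2x^4y^2.
General solution: -2y - 2y^2 - 3y^3 - 2x^4y^2 = C.


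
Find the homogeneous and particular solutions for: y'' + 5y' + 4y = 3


Characteristic roots of r² + 5r + 4 = 0 are -4, -1.
y_h = C₁e^(-4x) + C₂e^(-x).
Constant forcing; try y_p = A. Then 4A = 3 ⇒ A = 3/4.
General solution: y = C₁e^(-4x) + C₂e^(-x) + 3/4.


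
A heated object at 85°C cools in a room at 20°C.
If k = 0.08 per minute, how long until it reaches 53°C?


From T(t) = T_a + (T₀ - T_a)e^(-kt), set T(t) = 53:
(53 - 20) / (85 - 20) = e^(-0.08t), so t = -ln(0.508)/0.08 ≈ 8.5 minutes.


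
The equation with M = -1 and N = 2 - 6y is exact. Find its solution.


Check exactness: ∂M/∂y = 0 and ∂N/∂x = 0; equal, so the equation is exact.
Integrate M with respect to x (treating y as constant): ∫M dx = -x + h(y).
Differentiate w.r.t. y and set equal to N: the x-dependent terms already match, leaving h'(y) = 2 - 6y. Integrate: h(y) = 2y - 3y^2.
So F(x,y) = 2y - 3y^2 - x.
General solution: 2y - 3y^2 - x = C.


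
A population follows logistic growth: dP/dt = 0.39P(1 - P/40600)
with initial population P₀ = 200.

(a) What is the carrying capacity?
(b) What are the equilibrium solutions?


Logistic ODE dP/dt = 0.39P(1 - P/40600) has equilibria where dP/dt = 0, i.e. P = 0 or P = 40600.
The coefficient (1 - P/K) = 0 when P = K, identifying K = 40600 as the carrying capacity.
(a) K = 40600; (b) equilibria P = 0 and P = 40600.


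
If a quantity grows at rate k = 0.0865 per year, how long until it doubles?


Exponential growth: P(t) = P₀ e^(0.0865t). Set P(t)/P₀ = 2: e^(0.0865t) = 2.
Solve: t = ln(2)/0.0865 ≈ 8.01 years.


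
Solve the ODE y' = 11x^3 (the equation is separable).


Integrate both sides with respect to x: y = ∫ 11x^3 dx = (11/4)x^4 + C.


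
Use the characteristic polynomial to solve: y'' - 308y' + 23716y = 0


Characteristic equation: r² - 308r + 23716 = 0, i.e. (r - 154)² = 0.
Repeated root r = 154; include an x factor for the second linearly independent solution.
General solution: y = (C₁ + C₂x)e^(154x).


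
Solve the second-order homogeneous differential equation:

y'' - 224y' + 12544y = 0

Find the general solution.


Characteristic equation: r² - 224r + 12544 = 0, i.e. (r - 112)² = 0.
Repeated root r = 112; include an x factor for the second linearly independent solution.
General solution: y = (C₁ + C₂x)e^(112x).


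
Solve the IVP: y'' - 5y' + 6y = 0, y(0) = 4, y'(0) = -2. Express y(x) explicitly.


Characteristic roots of r² - 5r + 6 = 0 are 2, 3.
General solution y = c₁ e^(2x) + c₂ e^(3x).
Apply y(0) = 4: c₁ + c₂ = 4. Apply y'(0) = -2: 2 c₁ + 3 c₂ = -2.
Solve: c₁ = 14, c₂ = -10.
Particular solution: y = 14e^(2x) - 10e^(3x).


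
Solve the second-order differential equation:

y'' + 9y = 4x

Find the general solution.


Homogeneous: r² + 9 = 0 ⇒ r = ±3i, y_h = C₁cos(3x) + C₂sin(3x).
Polynomial forcing; try y_p = Ax + B. Then y_p'' + 9 y_p = 9(Ax + B) = 4x, so B = 0 and A = 4/9.
General solution: y = C₁cos(3x) + C₂sin(3x) + (4/9)x.


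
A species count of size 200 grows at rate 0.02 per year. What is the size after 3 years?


The ODE dP/dt = 0.02P has solution P(t) = P(0)e^(0.02t).
Substitute P(0) = 200 and t = 3: P(3) = 200 e^(0.06) ≈ 212.


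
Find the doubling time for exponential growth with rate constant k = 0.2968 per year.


Exponential growth: P(t) = P₀ e^(0.2968t). Set P(t)/P₀ = 2: e^(0.2968t) = 2.
Solve: t = ln(2)/0.2968 ≈ 2.34 years.


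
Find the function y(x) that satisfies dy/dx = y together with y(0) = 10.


General solution of y' = y is y = Ce^(x).
Apply y(0) = 10: C = 10.
Particular solution: y = 10e^(x).


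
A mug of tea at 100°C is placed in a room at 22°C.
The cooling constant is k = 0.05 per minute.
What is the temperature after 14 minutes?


Newton's law: dT/dt = -k(T - T_a) has solution T(t) = T_a + (T₀ - T_a)e^(-kt).
Plug in T_a = 22, T₀ = 100, k = 0.05, t = 14: T(14) = 22 + (78)e^(-0.70) ≈ 60.7°C.


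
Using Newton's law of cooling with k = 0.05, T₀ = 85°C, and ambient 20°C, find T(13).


Newton's law: dT/dt = -k(T - T_a) has solution T(t) = T_a + (T₀ - T_a)e^(-kt).
Plug in T_a = 20, T₀ = 85, k = 0.05, t = 13: T(13) = 20 + (65)e^(-0.65) ≈ 53.9°C.


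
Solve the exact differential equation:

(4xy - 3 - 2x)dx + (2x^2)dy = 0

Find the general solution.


Check exactness: ∂M/∂y = 4x and ∂N/∂x = 4x; equal, so the equation is exact.
Integrate M with respect to x (treating y as constant): ∫M dx = 2x^2y - 3x - x^2 + h(y).
Differentiate w.r.t. y and set equal to N: all terms match, so h'(y) = 0 and h is a constant absorbed into C.
General solution: 2x^2y - 3x - x^2 = C.


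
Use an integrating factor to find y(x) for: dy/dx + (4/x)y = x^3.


P(x) = 4/x ⇒ μ = x^4.
(x^4 y)' = x^4·x^3 = x^7.
Integrate: x^4 y = x^8/(8) + C.
Solve for y: y = (1/8)x^4 + C/x^4.


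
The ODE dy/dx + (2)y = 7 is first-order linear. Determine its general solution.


P(x) = 2, Q(x) = 7; integrating factor μ = e^(2x).
(μ y)' = 7e^(2x) ⇒ μ y = (7/2)e^(2x) + C.
Divide by μ: y = 7/2 + Ce^(-2x).


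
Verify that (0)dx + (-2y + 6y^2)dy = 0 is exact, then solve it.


Check exactness: ∂M/∂y = 0 and ∂N/∂x = 0; equal, so the equation is exact.
Integrate M with respect to x (treating y as constant): ∫M dx = 0 + h(y).
Differentiate w.r.t. y and set equal to N: the x-dependent terms already match, leaving h'(y) = -2y + 6y^2. Integrate: h(y) = -y^2 + 2y^3.
So F(x,y) = -y^2 + 2y^3.
General solution: -y^2 + 2y^3 = C.


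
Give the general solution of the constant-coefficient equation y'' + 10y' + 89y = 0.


Characteristic equation: r² + 10r + 89 = 0.
Discriminant is negative; roots r = -5 ± 8i (complex conjugate pair).
General solution uses e^(α x)(C₁ cos(β x) + C₂ sin(β x)): y = e^(-5x)(C₁cos(8x) + C₂sin(8x)).


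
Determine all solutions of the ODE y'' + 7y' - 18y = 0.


Characteristic equation: r² + 7r - 18 = 0.
Factor: (r - 2)(r + 9) = 0 ⇒ r = 2, -9 (distinct real).
General solution: y = C₁e^(2x) + C₂e^(-9x).


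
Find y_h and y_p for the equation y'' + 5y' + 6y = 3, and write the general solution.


Characteristic roots of r² + 5r + 6 = 0 are -3, -2.
y_h = C₁e^(-3x) + C₂e^(-2x).
Constant forcing; try y_p = A. Then 6A = 3 ⇒ A = 1/2.
General solution: y = C₁e^(-3x) + C₂e^(-2x) + 1/2.


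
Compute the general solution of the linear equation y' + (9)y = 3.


P(x) = 9, Q(x) = 3; integrating factor μ = e^(9x).
(μ y)' = 3e^(9x) ⇒ μ y = (1/3)e^(9x) + C.
Divide by μ: y = 1/3 + Ce^(-9x).


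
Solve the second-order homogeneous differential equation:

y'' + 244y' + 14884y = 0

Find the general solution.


Characteristic equation: r² + 244r + 14884 = 0, i.e. (r + 122)² = 0.
Repeated root r = -122; include an x factor for the second linearly independent solution.
General solution: y = (C₁ + C₂x)e^(-122x).


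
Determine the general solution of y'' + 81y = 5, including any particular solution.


Homogeneous part: r² + 81 = 0 ⇒ r = ±9i, so y_h = C₁cos(9x) + C₂sin(9x).
Try constant y_p = A; plug in: 81A = 5 ⇒ A = 5/81.
General solution: y = C₁cos(9x) + C₂sin(9x) + 5/81.


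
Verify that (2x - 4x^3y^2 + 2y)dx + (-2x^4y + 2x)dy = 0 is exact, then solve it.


Check exactness: ∂M/∂y = -8x^3y + 2 and ∂N/∂x = -8x^3y + 2; equal, so the equation is exact.
Integrate M with respect to x (treating y as constant): ∫M dx = x^2 - x^4y^2 + 2xy + h(y).
Differentiate w.r.t. y and set equal to N: all terms match, so h'(y) = 0 and h is a constant absorbed into C.
General solution: x^2 - x^4y^2 + 2xy = C.


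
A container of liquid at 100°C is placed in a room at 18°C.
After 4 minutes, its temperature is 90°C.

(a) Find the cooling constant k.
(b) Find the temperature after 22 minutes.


Newton's law: T(t) = T_a + (T₀ - T_a)e^(-kt).
(a) Use T(4) = 90: (90 - 18)/(100 - 18) = e^(-k·4), so k = -ln(0.878)/4 ≈ 0.0325.
(b) Apply k to t = 22: T(22) = 18 + (82)e^(-0.715) ≈ 58.1°C.


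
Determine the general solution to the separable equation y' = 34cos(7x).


g(y) = 1, so integrate directly: y = ∫ 34cos(7x) dx = (34/7)sin(7x) + C.


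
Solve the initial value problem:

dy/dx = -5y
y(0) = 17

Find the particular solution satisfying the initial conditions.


General solution of y' = -5y is y = Ce^(-5x).
Apply y(0) = 17: C = 17.
Particular solution: y = 17e^(-5x).


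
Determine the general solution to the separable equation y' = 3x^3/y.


Separate variables: y dy = 3x^3 dx.
Integrate both sides: y²/2 = (3/4)x^4 + C₀.
Multiply by 2: y² = (3/2)x^4 + C.


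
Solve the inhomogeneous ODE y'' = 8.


Characteristic polynomial (r - 0)² = 0; repeated root r = 0.
y_h = (C₁ + C₂x). Forcing matches the repeated root (resonance), so try y_p = Ax².
Substitute and solve for A: 2A = 8, so A = 4.
General solution: y = C₁ + C₂x + 4x².


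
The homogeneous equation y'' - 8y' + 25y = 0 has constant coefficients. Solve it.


Characteristic equation: r² - 8r + 25 = 0.
Discriminant is negative; roots r = 4 ± 3i (complex conjugate pair).
General solution uses e^(α x)(C₁ cos(β x) + C₂ sin(β x)): y = e^(4x)(C₁cos(3x) + C₂sin(3x)).


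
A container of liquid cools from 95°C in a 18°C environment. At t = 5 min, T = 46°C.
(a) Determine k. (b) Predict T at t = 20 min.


Newton's law: T(t) = T_a + (T₀ - T_a)e^(-kt).
(a) Use T(5) = 46: (46 - 18)/(95 - 18) = e^(-k·5), so k = -ln(0.364)/5 ≈ 0.2023.
(b) Apply k to t = 20: T(20) = 18 + (77)e^(-4.046) ≈ 19.3°C.


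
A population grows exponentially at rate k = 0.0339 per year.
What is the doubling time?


Exponential growth: P(t) = P₀ e^(0.0339t). Set P(t)/P₀ = 2: e^(0.0339t) = 2.
Solve: t = ln(2)/0.0339 ≈ 20.45 years.


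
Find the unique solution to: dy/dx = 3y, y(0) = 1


General solution of y' = 3y is y = Ce^(3x).
Apply y(0) = 1: C = 1.
Particular solution: y = e^(3x).


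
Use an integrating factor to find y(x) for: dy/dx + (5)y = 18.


P(x) = 5, Q(x) = 18; integrating factor μ = e^(5x).
(μ y)' = 18e^(5x) ⇒ μ y = (18/5)e^(5x) + C.
Divide by μ: y = 18/5 + Ce^(-5x).


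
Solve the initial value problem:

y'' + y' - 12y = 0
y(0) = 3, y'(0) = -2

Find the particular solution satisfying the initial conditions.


Characteristic roots of r² + r - 12 = 0 are -4, 3.
General solution y = c₁ e^(-4x) + c₂ e^(3x).
Apply y(0) = 3: c₁ + c₂ = 3. Apply y'(0) = -2: -4 c₁ + 3 c₂ = -2.
Solve: c₁ = 11/7, c₂ = 10/7.
Particular solution: y = (11/7)e^(-4x) + (10/7)e^(3x).


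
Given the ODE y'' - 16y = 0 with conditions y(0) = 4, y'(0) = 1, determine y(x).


Characteristic roots of r² - 16 = 0 are 4, -4.
General solution y = c₁ e^(4x) + c₂ e^(-4x).
Apply y(0) = 4: c₁ + c₂ = 4. Apply y'(0) = 1: 4 c₁ - 4 c₂ = 1.
Solve: c₁ = 17/8, c₂ = 15/8.
Particular solution: y = (17/8)e^(4x) + (15/8)e^(-4x).


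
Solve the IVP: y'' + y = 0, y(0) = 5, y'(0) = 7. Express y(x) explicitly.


Characteristic roots of r² + 1 = 0 are ±1i, so y = C₁cos(x) + C₂sin(x).
Apply y(0) = 5: C₁ = 5. Differentiate and apply y'(0) = 7: 1·C₂ = 7, so C₂ = 7.
Particular solution: y = 5cos(x) + 7sin(x).


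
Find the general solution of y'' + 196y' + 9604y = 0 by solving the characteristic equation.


Characteristic equation: r² + 196r + 9604 = 0, i.e. (r + 98)² = 0.
Repeated root r = -98; include an x factor for the second linearly independent solution.
General solution: y = (C₁ + C₂x)e^(-98x).


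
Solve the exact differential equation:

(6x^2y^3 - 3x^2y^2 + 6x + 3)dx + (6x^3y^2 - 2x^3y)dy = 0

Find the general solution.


Check exactness: ∂M/∂y = 18x^2y^2 - 6x^2y and ∂N/∂x = 18x^2y^2 - 6x^2y; equal, so the equation is exact.
Integrate M with respect to x (treating y as constant): ∫M dx = 2x^3y^3 - x^3y^2 + 3x^2 + 3x + h(y).
Differentiate w.r.t. y and set equal to N: all terms match, so h'(y) = 0 and h is a constant absorbed into C.
General solution: 2x^3y^3 - x^3y^2 + 3x^2 + 3x = C.


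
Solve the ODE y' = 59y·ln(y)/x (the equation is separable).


Separate: dy/[y ln(y)] = 59 dx/x.
Substitute u = ln(y): du/u = 59 dx/x.
Integrate: ln|ln(y)| = 59ln|x| + C₀, hence ln(y) = C·x^59.


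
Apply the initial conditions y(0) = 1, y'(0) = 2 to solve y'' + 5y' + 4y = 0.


Characteristic roots of r² + 5r + 4 = 0 are -1, -4.
General solution y = c₁ e^(-x) + c₂ e^(-4x).
Apply y(0) = 1: c₁ + c₂ = 1. Apply y'(0) = 2: -1 c₁ - 4 c₂ = 2.
Solve: c₁ = 2, c₂ = -1.
Particular solution: y = 2e^(-x) - e^(-4x).


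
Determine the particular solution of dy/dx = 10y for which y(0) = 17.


General solution of y' = 10y is y = Ce^(10x).
Apply y(0) = 17: C = 17.
Particular solution: y = 17e^(10x).


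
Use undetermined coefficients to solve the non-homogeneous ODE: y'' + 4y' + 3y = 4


Characteristic roots of r² + 4r + 3 = 0 are -3, -1.
y_h = C₁e^(-3x) + C₂e^(-x).
Constant forcing; try y_p = A. Then 3A = 4 ⇒ A = 4/3.
General solution: y = C₁e^(-3x) + C₂e^(-x) + 4/3.


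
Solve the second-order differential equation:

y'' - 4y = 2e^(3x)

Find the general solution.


Characteristic roots of r² - 4 = 0 are 2, -2.
y_h = C₁e^(2x) + C₂e^(-2x).
Forcing exponent 3 is not a characteristic root; try y_p = Ae^(3x).
Substitute: A·(9 + (0)·3 + (-4)) = A·5 = 2, so A = 2/5.
General solution: y = C₁e^(2x) + C₂e^(-2x) + (2/5)e^(3x).


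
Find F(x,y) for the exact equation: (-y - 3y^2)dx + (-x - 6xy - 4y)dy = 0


Check exactness: ∂M/∂y = -1 - 6y and ∂N/∂x = -1 - 6y; equal, so the equation is exact.
Integrate M with respect to x (treating y as constant): ∫M dx = -xy - 3xy^2 + h(y).
Differentiate w.r.t. y and set equal to N: the x-dependent terms already match, leaving h'(y) = -4y. Integrate: h(y) = -2y^2.
So F(x,y) = -xy - 3xy^2 - 2y^2.
General solution: -xy - 3xy^2 - 2y^2 = C.


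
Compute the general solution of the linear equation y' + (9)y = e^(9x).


P(x) = 9 ⇒ μ = e^(9x).
(μ y)' = e^(18x) ⇒ μ y = (1/18)e^(18x) + C.
Divide by μ: y = (1/18)e^(9x) + Ce^(-9x).


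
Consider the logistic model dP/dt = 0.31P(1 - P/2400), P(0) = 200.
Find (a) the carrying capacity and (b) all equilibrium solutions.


Logistic ODE dP/dt = 0.31P(1 - P/2400) has equilibria where dP/dt = 0, i.e. P = 0 or P = 2400.
The coefficient (1 - P/K) = 0 when P = K, identifying K = 2400 as the carrying capacity.
(a) K = 2400; (b) equilibria P = 0 and P = 2400.


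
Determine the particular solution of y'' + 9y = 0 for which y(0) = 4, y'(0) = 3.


Characteristic roots of r² + 9 = 0 are ±3i, so y = C₁cos(3x) + C₂sin(3x).
Apply y(0) = 4: C₁ = 4. Differentiate and apply y'(0) = 3: 3·C₂ = 3, so C₂ = 1.
Particular solution: y = 4cos(3x) + sin(3x).


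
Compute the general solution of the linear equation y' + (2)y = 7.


P(x) = 2, Q(x) = 7; integrating factor μ = e^(2x).
(μ y)' = 7e^(2x) ⇒ μ y = (7/2)e^(2x) + C.
Divide by μ: y = 7/2 + Ce^(-2x).


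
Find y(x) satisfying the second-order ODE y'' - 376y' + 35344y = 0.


Characteristic equation: r² - 376r + 35344 = 0, i.e. (r - 188)² = 0.
Repeated root r = 188; include an x factor for the second linearly independent solution.
General solution: y = (C₁ + C₂x)e^(188x).


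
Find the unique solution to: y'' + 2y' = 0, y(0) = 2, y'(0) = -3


Characteristic roots of r² + 2r = 0 are 0, -2.
General solution y = c₁ + c₂ e^(-2x).
Apply y(0) = 2: c₁ + c₂ = 2. Apply y'(0) = -3: 0 c₁ - 2 c₂ = -3.
Solve: c₁ = 1/2, c₂ = 3/2.
Particular solution: y = 1/2 + (3/2)e^(-2x).


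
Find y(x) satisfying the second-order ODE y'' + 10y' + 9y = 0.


Characteristic equation: r² + 10r + 9 = 0.
Factor: (r + 1)(r + 9) = 0 ⇒ r = -1, -9 (distinct real).
General solution: y = C₁e^(-x) + C₂e^(-9x).


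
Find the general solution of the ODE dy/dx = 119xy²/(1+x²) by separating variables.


Separate: dy/y² = 119x/(1+x²) dx.
Integrate LHS: ∫ dy/y² = -1/y.
Integrate RHS via u = 1+x²: (119/2)ln(1+x²) + C.
Result: -1/y = (119/2)ln(1+x²) + C.


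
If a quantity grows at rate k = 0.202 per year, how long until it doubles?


Exponential growth: P(t) = P₀ e^(0.202t). Set P(t)/P₀ = 2: e^(0.202t) = 2.
Solve: t = ln(2)/0.202 ≈ 3.43 years.


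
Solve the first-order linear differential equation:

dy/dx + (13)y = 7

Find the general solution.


P(x) = 13, Q(x) = 7; integrating factor μ = e^(13x).
(μ y)' = 7e^(13x) ⇒ μ y = (7/13)e^(13x) + C.
Divide by μ: y = 7/13 + Ce^(-13x).


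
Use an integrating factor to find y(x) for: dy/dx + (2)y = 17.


P(x) = 2, Q(x) = 17; integrating factor μ = e^(2x).
(μ y)' = 17e^(2x) ⇒ μ y = (17/2)e^(2x) + C.
Divide by μ: y = 17/2 + Ce^(-2x).


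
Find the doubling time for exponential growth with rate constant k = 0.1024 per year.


Exponential growth: P(t) = P₀ e^(0.1024t). Set P(t)/P₀ = 2: e^(0.1024t) = 2.
Solve: t = ln(2)/0.1024 ≈ 6.77 years.


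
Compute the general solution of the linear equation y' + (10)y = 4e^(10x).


P(x) = 10 ⇒ μ = e^(10x).
(μ y)' = 4e^(20x) ⇒ μ y = (4/20)e^(20x) + C.
Divide by μ: y = (1/5)e^(10x) + Ce^(-10x).


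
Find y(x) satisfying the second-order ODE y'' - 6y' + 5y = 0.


Characteristic equation: r² - 6r + 5 = 0.
Factor: (r - 5)(r - 1) = 0 ⇒ r = 5, 1 (distinct real).
General solution: y = C₁e^(5x) + C₂e^(x).


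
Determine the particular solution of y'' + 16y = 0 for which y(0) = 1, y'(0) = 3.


Characteristic roots of r² + 16 = 0 are ±4i, so y = C₁cos(4x) + C₂sin(4x).
Apply y(0) = 1: C₁ = 1. Differentiate and apply y'(0) = 3: 4·C₂ = 3, so C₂ = 3/4.
Particular solution: y = cos(4x) + (3/4)sin(4x).


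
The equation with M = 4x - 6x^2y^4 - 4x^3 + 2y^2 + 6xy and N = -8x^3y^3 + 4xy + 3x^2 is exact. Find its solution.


Check exactness: ∂M/∂y = -24x^2y^3 + 4y + 6x and ∂N/∂x = -24x^2y^3 + 4y + 6x; equal, so the equation is exact.
Integrate M with respect to x (treating y as constant): ∫M dx = 2x^2 - 2x^3y^4 - x^4 + 2xy^2 + 3x^2y + h(y).
Differentiate w.r.t. y and set equal to N: all terms match, so h'(y) = 0 and h is a constant absorbed into C.
General solution: 2x^2 - 2x^3y^4 - x^4 + 2xy^2 + 3x^2y = C.


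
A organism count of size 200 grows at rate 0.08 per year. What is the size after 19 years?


The ODE dP/dt = 0.08P has solution P(t) = P(0)e^(0.08t).
Substitute P(0) = 200 and t = 19: P(19) = 200 e^(1.52) ≈ 914.


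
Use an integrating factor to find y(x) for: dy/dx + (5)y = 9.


P(x) = 5, Q(x) = 9; integrating factor μ = e^(5x).
(μ y)' = 9e^(5x) ⇒ μ y = (9/5)e^(5x) + C.
Divide by μ: y = 9/5 + Ce^(-5x).


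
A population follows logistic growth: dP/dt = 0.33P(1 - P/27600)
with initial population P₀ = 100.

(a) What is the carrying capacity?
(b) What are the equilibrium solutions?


Logistic ODE dP/dt = 0.33P(1 - P/27600) has equilibria where dP/dt = 0, i.e. P = 0 or P = 27600.
The coefficient (1 - P/K) = 0 when P = K, identifying K = 27600 as the carrying capacity.
(a) K = 27600; (b) equilibria P = 0 and P = 27600.


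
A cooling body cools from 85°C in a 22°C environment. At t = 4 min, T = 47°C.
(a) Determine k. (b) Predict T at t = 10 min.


Newton's law: T(t) = T_a + (T₀ - T_a)e^(-kt).
(a) Use T(4) = 47: (47 - 22)/(85 - 22) = e^(-k·4), so k = -ln(0.397)/4 ≈ 0.2311.
(b) Apply k to t = 10: T(10) = 22 + (63)e^(-2.311) ≈ 28.2°C.


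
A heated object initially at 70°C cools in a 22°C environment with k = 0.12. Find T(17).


Newton's law: dT/dt = -k(T - T_a) has solution T(t) = T_a + (T₀ - T_a)e^(-kt).
Plug in T_a = 22, T₀ = 70, k = 0.12, t = 17: T(17) = 22 + (48)e^(-2.04) ≈ 28.2°C.


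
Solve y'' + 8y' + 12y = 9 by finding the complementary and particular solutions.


Characteristic roots of r² + 8r + 12 = 0 are -6, -2.
y_h = C₁e^(-6x) + C₂e^(-2x).
Constant forcing; try y_p = A. Then 12A = 9 ⇒ A = 3/4.
General solution: y = C₁e^(-6x) + C₂e^(-2x) + 3/4.


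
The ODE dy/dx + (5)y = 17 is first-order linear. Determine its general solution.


P(x) = 5, Q(x) = 17; integrating factor μ = e^(5x).
(μ y)' = 17e^(5x) ⇒ μ y = (17/5)e^(5x) + C.
Divide by μ: y = 17/5 + Ce^(-5x).


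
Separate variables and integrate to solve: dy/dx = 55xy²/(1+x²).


Separate: dy/y² = 55x/(1+x²) dx.
Integrate LHS: ∫ dy/y² = -1/y.
Integrate RHS via u = 1+x²: (55/2)ln(1+x²) + C.
Result: -1/y = (55/2)ln(1+x²) + C.


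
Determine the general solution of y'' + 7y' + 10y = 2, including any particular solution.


Characteristic roots of r² + 7r + 10 = 0 are -5, -2.
y_h = C₁e^(-5x) + C₂e^(-2x).
Constant forcing; try y_p = A. Then 10A = 2 ⇒ A = 1/5.
General solution: y = C₁e^(-5x) + C₂e^(-2x) + 1/5.


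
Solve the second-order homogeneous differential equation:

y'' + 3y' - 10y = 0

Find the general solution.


Characteristic equation: r² + 3r - 10 = 0.
Factor: (r - 2)(r + 5) = 0 ⇒ r = 2, -5 (distinct real).
General solution: y = C₁e^(2x) + C₂e^(-5x).


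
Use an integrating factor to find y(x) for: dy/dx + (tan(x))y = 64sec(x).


P(x) = tan(x) ⇒ μ = e^(∫tan(x)dx) = sec(x).
(sec(x) y)' = 64sec²(x) ⇒ sec(x) y = 64tan(x) + C.
Multiply by cos(x): y = 64sin(x) + C·cos(x).


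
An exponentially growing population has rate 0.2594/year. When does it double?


Exponential growth: P(t) = P₀ e^(0.2594t). Set P(t)/P₀ = 2: e^(0.2594t) = 2.
Solve: t = ln(2)/0.2594 ≈ 2.67 years.
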